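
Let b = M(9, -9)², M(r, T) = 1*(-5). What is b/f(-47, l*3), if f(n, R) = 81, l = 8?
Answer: 25/81 ≈ 0.30864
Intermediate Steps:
M(r, T) = -5
b = 25 (b = (-5)² = 25)
b/f(-47, l*3) = 25/81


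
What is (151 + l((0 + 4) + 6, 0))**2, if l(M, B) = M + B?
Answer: 25921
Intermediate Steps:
l(M, B) = B + M
(151 + l((0 + 4) + 6, 0))**2 = (151 + (0 + ((0 + 4) + 6)))**2 = (151 + (0 + (4 + 6)))**2 = (151 + (0 + 10))**2 = (151 + 10)**2 = 161**2 = 25921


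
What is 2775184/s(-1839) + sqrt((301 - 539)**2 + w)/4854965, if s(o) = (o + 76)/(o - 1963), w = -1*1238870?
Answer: 10551249568/1763 + I*sqrt(1182226)/4854965 ≈ 5.9848e+6 + 0.00022396*I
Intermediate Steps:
w = -1238870
s(o) = (76 + o)/(-1963 + o)
2775184/s(-1839) + sqrt((301 - 539)**2 + w)/4854965 = 2775184/(((76 - 1839)/(-1963 - 1839))) + sqrt((301 - 539)**2 - 1238870)/4854965 = 2775184/((-1763/(-3802))) + sqrt((-238)**2 - 1238870)*(1/4854965) = 2775184/((-1/3802*(-1763))) + sqrt(56644 - 1238870)*(1/4854965) = 2775184/(1763/3802) + sqrt(-1182226)*(1/4854965) = 2775184*(3802/1763) + (I*sqrt(1182226))*(1/4854965) = 10551249568/1763 + I*sqrt(1182226)/4854965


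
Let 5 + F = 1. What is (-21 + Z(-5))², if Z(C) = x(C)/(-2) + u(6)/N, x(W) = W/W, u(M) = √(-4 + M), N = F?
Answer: (86 + √2)²/16 ≈ 477.58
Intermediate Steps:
F = -4 (F = -5 + 1 = -4)
N = -4
x(W) = 1
Z(C) = -½ - √2/4 (Z(C) = 1/(-2) + √(-4 + 6)/(-4) = 1*(-½) + √2*(-¼) = -½ - √2/4)
(-21 + Z(-5))² = (-21 + (-½ - √2/4))² = (-43/2 - √2/4)²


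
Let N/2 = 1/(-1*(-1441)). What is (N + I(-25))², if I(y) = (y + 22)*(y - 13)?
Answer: 26986604176/2076481 ≈ 12996.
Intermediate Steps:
I(y) = (-13 + y)*(22 + y) (I(y) = (22 + y)*(-13 + y) = (-13 + y)*(22 + y))
N = 2/1441 (N = 2/((-1*(-1441))) = 2/1441 ≈ 0.0013879)
(N + I(-25))² = (2/1441 + (-286 + (-25)² + 9*(-25)))² = (2/1441 + (-286 + 625 - 225))² = (2/1441 + 114)² = (164276/1441)² = 26986604176/2076481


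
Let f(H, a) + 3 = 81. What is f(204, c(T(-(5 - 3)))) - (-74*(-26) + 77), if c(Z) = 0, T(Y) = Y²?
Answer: -1923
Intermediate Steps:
f(H, a) = 78 (f(H, a) = -3 + 81 = 78)
f(204, c(T(-(5 - 3)))) - (-74*(-26) + 77) = 78 - (-74*(-26) + 77) = 78 - (1924 + 77) = 78 - 1*2001 = 78 - 2001 = -1923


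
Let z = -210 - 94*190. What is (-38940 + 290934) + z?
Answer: 233924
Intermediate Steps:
z = -18070 (z = -210 - 17860 = -18070)
(-38940 + 290934) + z = (-38940 + 290934) - 18070 = 251994 - 18070 = 233924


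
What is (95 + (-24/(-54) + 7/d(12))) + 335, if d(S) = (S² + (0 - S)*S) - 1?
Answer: 3811/9 ≈ 423.44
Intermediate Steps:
d(S) = -1 (d(S) = (S² + (-S)*S) - 1 = (S² - S²) - 1 = 0 - 1 = -1)
(95 + (-24/(-54) + 7/d(12))) + 335 = (95 + (-24/(-54) + 7/(-1))) + 335 = (95 + (-24*(-1/54) + 7*(-1))) + 335 = (95 + (4/9 - 7)) + 335 = (95 - 59/9) + 335 = 796/9 + 335 = 3811/9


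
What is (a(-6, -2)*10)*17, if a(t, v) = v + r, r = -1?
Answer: -510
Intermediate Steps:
a(t, v) = -1 + v (a(t, v) = v - 1 = -1 + v)
(a(-6, -2)*10)*17 = ((-1 - 2)*10)*17 = -3*10*17 = -30*17 = -510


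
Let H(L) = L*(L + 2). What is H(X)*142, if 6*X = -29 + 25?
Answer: -1136/9 ≈ -126.22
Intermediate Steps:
X = -⅔ (X = (-29 + 25)/6 = (⅙)*(-4) = -⅔ ≈ -0.66667)
H(L) = L*(2 + L)
H(X)*142 = -2*(2 - ⅔)/3*142 = -⅔*4/3*142 = -8/9*142 = -1136/9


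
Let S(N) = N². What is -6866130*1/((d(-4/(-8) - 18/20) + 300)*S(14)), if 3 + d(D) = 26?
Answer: -201945/1862 ≈ -108.46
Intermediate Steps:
d(D) = 23 (d(D) = -3 + 26 = 23)
-6866130*1/((d(-4/(-8) - 18/20) + 300)*S(14)) = -6866130*1/(196*(23 + 300)) = -6866130/(196*323) = -6866130/63308 = -6866130*1/63308 = -201945/1862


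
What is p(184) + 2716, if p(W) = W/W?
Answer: 2717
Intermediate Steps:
p(W) = 1
p(184) + 2716 = 1 + 2716 = 2717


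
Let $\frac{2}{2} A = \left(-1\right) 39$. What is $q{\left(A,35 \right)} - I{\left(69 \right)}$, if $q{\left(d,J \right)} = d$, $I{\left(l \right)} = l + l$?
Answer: $-177$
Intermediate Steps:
$I{\left(l \right)} = 2 l$
$A = -39$ ($A = \left(-1\right) 39 = -39$)
$q{\left(A,35 \right)} - I{\left(69 \right)} = -39 - 2 \cdot 69 = -39 - 138 = -177$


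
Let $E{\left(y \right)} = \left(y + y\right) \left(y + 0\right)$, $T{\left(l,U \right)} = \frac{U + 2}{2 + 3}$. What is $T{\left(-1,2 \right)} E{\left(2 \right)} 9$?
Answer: $\frac{288}{5} \approx 57.6$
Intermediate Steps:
$T{\left(l,U \right)} = \frac{2}{5} + \frac{U}{5}$ ($T{\left(l,U \right)} = \frac{2 + U}{5} = \left(2 + U\right) \frac{1}{5} = \frac{2}{5} + \frac{U}{5}$)
$E{\left(y \right)} = 2 y^{2}$ ($E{\left(y \right)} = 2 y y = 2 y^{2}$)
$T{\left(-1,2 \right)} E{\left(2 \right)} 9 = \left(\frac{2}{5} + \frac{1}{5} \cdot 2\right) 2 \cdot 2^{2} \cdot 9 = \left(\frac{2}{5} + \frac{2}{5}\right) 2 \cdot 4 \cdot 9 = \frac{4}{5} \cdot 8 \cdot 9 = \frac{32}{5} \cdot 9 = \frac{288}{5}$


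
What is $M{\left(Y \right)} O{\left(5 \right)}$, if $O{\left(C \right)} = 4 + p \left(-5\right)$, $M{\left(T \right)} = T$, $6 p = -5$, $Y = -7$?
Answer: $- \frac{343}{6} \approx -57.167$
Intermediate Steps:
$p = - \frac{5}{6}$ ($p = \frac{1}{6} \left(-5\right) = - \frac{5}{6} \approx -0.83333$)
$O{\left(C \right)} = \frac{49}{6}$ ($O{\left(C \right)} = 4 - - \frac{25}{6} = 4 + \frac{25}{6} = \frac{49}{6}$)
$M{\left(Y \right)} O{\left(5 \right)} = \left(-7\right) \frac{49}{6} = - \frac{343}{6}$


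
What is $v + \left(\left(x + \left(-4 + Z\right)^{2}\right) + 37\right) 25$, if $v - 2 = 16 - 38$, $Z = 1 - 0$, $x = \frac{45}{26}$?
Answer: $\frac{30505}{26} \approx 1173.3$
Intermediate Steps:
$x = \frac{45}{26}$ ($x = 45 \cdot \frac{1}{26} = \frac{45}{26} \approx 1.7308$)
$Z = 1$ ($Z = 1 + 0 = 1$)
$v = -20$ ($v = 2 + \left(16 - 38\right) = 2 - 22 = -20$)
$v + \left(\left(x + \left(-4 + Z\right)^{2}\right) + 37\right) 25 = -20 + \left(\left(\frac{45}{26} + \left(-4 + 1\right)^{2}\right) + 37\right) 25 = -20 + \left(\left(\frac{45}{26} + \left(-3\right)^{2}\right) + 37\right) 25 = -20 + \left(\left(\frac{45}{26} + 9\right) + 37\right) 25 = -20 + \left(\frac{279}{26} + 37\right) 25 = -20 + \frac{1241}{26} \cdot 25 = -20 + \frac{31025}{26} = \frac{30505}{26}$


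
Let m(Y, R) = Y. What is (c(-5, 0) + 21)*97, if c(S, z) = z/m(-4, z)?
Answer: 2037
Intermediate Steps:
c(S, z) = -z/4 (c(S, z) = z/(-4) = z*(-¼) = -z/4)
(c(-5, 0) + 21)*97 = (-¼*0 + 21)*97 = (0 + 21)*97 = 21*97 = 2037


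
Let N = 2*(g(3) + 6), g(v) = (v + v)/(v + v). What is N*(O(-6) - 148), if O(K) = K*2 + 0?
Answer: -2240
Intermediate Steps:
g(v) = 1 (g(v) = (2*v)/((2*v)) = (2*v)*(1/(2*v)) = 1)
N = 14 (N = 2*(1 + 6) = 2*7 = 14)
O(K) = 2*K (O(K) = 2*K + 0 = 2*K)
N*(O(-6) - 148) = 14*(2*(-6) - 148) = 14*(-12 - 148) = 14*(-160) = -2240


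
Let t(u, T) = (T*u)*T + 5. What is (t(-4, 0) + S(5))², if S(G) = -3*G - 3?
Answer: 169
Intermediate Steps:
t(u, T) = 5 + u*T² (t(u, T) = u*T² + 5 = 5 + u*T²)
S(G) = -3 - 3*G
(t(-4, 0) + S(5))² = ((5 - 4*0²) + (-3 - 3*5))² = ((5 - 4*0) + (-3 - 15))² = ((5 + 0) - 18)² = (5 - 18)² = (-13)² = 169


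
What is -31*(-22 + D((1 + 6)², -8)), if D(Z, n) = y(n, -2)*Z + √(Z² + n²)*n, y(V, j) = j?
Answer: 3720 + 248*√2465 ≈ 16033.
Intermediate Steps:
D(Z, n) = -2*Z + n*√(Z² + n²) (D(Z, n) = -2*Z + √(Z² + n²)*n = -2*Z + n*√(Z² + n²))
-31*(-22 + D((1 + 6)², -8)) = -31*(-22 + (-2*(1 + 6)² - 8*√(((1 + 6)²)² + (-8)²))) = -31*(-22 + (-2*7² - 8*√((7²)² + 64))) = -31*(-22 + (-2*49 - 8*√(49² + 64))) = -31*(-22 + (-98 - 8*√(2401 + 64))) = -31*(-22 + (-98 - 8*√2465)) = -31*(-120 - 8*√2465) = 3720 + 248*√2465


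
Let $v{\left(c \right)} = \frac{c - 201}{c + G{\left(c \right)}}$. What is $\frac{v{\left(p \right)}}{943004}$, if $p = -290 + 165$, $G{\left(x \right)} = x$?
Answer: $\frac{163}{117875500} \approx 1.3828 \cdot 10^{-6}$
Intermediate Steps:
$p = -125$
$v{\left(c \right)} = \frac{-201 + c}{2 c}$ ($v{\left(c \right)} = \frac{c - 201}{c + c} = \frac{-201 + c}{2 c}$)
$\frac{v{\left(p \right)}}{943004} = \frac{\frac{1}{2} \frac{1}{-125} \left(-201 - 125\right)}{943004} = \frac{1}{2} \left(- \frac{1}{125}\right) \left(-326\right) \frac{1}{943004} = \frac{163}{125} \cdot \frac{1}{943004} = \frac{163}{117875500}$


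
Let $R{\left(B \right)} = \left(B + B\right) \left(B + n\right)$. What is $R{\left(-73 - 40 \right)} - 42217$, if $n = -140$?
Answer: $14961$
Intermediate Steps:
$R{\left(B \right)} = 2 B \left(-140 + B\right)$ ($R{\left(B \right)} = \left(B + B\right) \left(B - 140\right) = 2 B \left(-140 + B\right)$)
$R{\left(-73 - 40 \right)} - 42217 = 2 \left(-73 - 40\right) \left(-140 - 113\right) - 42217 = 2 \left(-113\right) \left(-140 - 113\right) - 42217 = 2 \left(-113\right) \left(-253\right) - 42217 = 57178 - 42217 = 14961$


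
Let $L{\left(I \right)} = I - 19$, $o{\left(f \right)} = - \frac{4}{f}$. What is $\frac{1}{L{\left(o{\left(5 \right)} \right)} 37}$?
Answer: $- \frac{5}{3663} \approx -0.001365$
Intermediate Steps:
$L{\left(I \right)} = -19 + I$ ($L{\left(I \right)} = I - 19 = -19 + I$)
$\frac{1}{L{\left(o{\left(5 \right)} \right)} 37} = \frac{1}{\left(-19 - \frac{4}{5}\right) 37} = \frac{1}{\left(- \frac{99}{5}\right) 37} = \frac{1}{- \frac{3663}{5}} = - \frac{5}{3663}$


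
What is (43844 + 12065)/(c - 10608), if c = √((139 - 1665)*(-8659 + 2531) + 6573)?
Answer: -593082672/103171763 - 55909*√9357901/103171763 ≈ -7.4062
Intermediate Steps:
c = √9357901 (c = √(-1526*(-6128) + 6573) = √(9351328 + 6573) = √9357901 ≈ 3059.1)
(43844 + 12065)/(c - 10608) = (43844 + 12065)/(√9357901 - 10608) = 55909/(-10608 + √9357901)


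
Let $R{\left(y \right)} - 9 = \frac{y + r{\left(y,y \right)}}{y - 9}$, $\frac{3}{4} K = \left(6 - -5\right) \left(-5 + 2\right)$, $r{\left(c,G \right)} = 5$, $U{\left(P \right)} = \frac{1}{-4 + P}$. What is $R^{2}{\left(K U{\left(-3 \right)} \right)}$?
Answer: $\frac{8464}{361} \approx 23.446$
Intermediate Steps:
$K = -44$ ($K = \frac{4 \left(6 - -5\right) \left(-5 + 2\right)}{3} = \frac{4 \left(6 + 5\right) \left(-3\right)}{3} = \frac{4 \cdot 11 \left(-3\right)}{3} = \frac{4}{3} \left(-33\right) = -44$)
$R{\left(y \right)} = 9 + \frac{5 + y}{-9 + y}$ ($R{\left(y \right)} = 9 + \frac{y + 5}{y - 9} = 9 + \frac{5 + y}{-9 + y}$)
$R^{2}{\left(K U{\left(-3 \right)} \right)} = \left(\frac{2 \left(-38 + 5 \left(- \frac{44}{-4 - 3}\right)\right)}{-9 - \frac{44}{-4 - 3}}\right)^{2} = \left(\frac{2 \left(-38 + 5 \left(- \frac{44}{-7}\right)\right)}{-9 - \frac{44}{-7}}\right)^{2} = \left(\frac{2 \left(-38 + 5 \left(\left(-44\right) \left(- \frac{1}{7}\right)\right)\right)}{-9 - - \frac{44}{7}}\right)^{2} = \left(\frac{2 \left(-38 + 5 \cdot \frac{44}{7}\right)}{-9 + \frac{44}{7}}\right)^{2} = \left(\frac{2 \left(-38 + \frac{220}{7}\right)}{- \frac{19}{7}}\right)^{2} = \left(2 \left(- \frac{7}{19}\right) \left(- \frac{46}{7}\right)\right)^{2} = \left(\frac{92}{19}\right)^{2} = \frac{8464}{361}$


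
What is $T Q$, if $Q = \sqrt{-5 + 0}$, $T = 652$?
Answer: $652 i \sqrt{5} \approx 1457.9 i$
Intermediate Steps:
$Q = i \sqrt{5}$ ($Q = \sqrt{-5} = i \sqrt{5} \approx 2.2361 i$)
$T Q = 652 i \sqrt{5}$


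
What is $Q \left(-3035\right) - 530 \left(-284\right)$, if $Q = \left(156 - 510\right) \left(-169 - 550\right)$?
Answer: $-772335890$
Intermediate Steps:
$Q = 254526$ ($Q = \left(-354\right) \left(-719\right) = 254526$)
$Q \left(-3035\right) - 530 \left(-284\right) = 254526 \left(-3035\right) - 530 \left(-284\right) = -772486410 - -150520 = -772486410 + 150520 = -772335890$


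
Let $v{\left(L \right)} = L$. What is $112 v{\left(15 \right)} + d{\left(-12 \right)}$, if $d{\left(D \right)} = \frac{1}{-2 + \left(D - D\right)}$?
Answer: $\frac{3359}{2} \approx 1679.5$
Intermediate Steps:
$d{\left(D \right)} = - \frac{1}{2}$ ($d{\left(D \right)} = \frac{1}{-2 + 0} = \frac{1}{-2} = - \frac{1}{2}$)
$112 v{\left(15 \right)} + d{\left(-12 \right)} = 112 \cdot 15 - \frac{1}{2} = 1680 - \frac{1}{2} = \frac{3359}{2}$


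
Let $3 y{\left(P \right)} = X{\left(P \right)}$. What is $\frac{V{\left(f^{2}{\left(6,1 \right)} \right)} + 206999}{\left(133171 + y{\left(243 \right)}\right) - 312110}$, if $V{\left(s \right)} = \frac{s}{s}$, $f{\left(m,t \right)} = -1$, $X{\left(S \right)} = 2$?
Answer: $- \frac{124200}{107363} \approx -1.1568$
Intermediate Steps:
$y{\left(P \right)} = \frac{2}{3}$ ($y{\left(P \right)} = \frac{1}{3} \cdot 2 = \frac{2}{3}$)
$V{\left(s \right)} = 1$
$\frac{V{\left(f^{2}{\left(6,1 \right)} \right)} + 206999}{\left(133171 + y{\left(243 \right)}\right) - 312110} = \frac{1 + 206999}{\left(133171 + \frac{2}{3}\right) - 312110} = \frac{207000}{\frac{399515}{3} - 312110} = \frac{207000}{- \frac{536815}{3}} = 207000 \left(- \frac{3}{536815}\right) = - \frac{124200}{107363}$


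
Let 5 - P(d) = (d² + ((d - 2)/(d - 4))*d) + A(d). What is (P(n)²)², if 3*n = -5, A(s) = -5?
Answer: 2601446410000/547981281 ≈ 4747.3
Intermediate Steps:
n = -5/3 (n = (⅓)*(-5) = -5/3 ≈ -1.6667)
P(d) = 10 - d² - d*(-2 + d)/(-4 + d) (P(d) = 5 - ((d² + ((d - 2)/(d - 4))*d) - 5) = 5 - ((d² + ((-2 + d)/(-4 + d))*d) - 5) = 5 - ((d² + d*(-2 + d)/(-4 + d)) - 5) = 5 - (-5 + d² + d*(-2 + d)/(-4 + d)) = 5 + (5 - d² - d*(-2 + d)/(-4 + d)) = 10 - d² - d*(-2 + d)/(-4 + d))
(P(n)²)² = (((-40 - (-5/3)³ + 3*(-5/3)² + 12*(-5/3))/(-4 - 5/3))²)² = (((-40 - 1*(-125/27) + 3*(25/9) - 20)/(-17/3))²)² = ((-3*(-40 + 125/27 + 25/3 - 20)/17)²)² = ((-3/17*(-1270/27))²)² = ((1270/153)²)² = (1612900/23409)² = 2601446410000/547981281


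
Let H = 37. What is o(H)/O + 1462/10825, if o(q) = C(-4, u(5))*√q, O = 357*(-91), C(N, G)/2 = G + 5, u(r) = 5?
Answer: 1462/10825 - 20*√37/32487 ≈ 0.13131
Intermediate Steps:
C(N, G) = 10 + 2*G (C(N, G) = 2*(G + 5) = 2*(5 + G) = 10 + 2*G)
O = -32487
o(q) = 20*√q (o(q) = (10 + 2*5)*√q = (10 + 10)*√q = 20*√q)
o(H)/O + 1462/10825 = (20*√37)/(-32487) + 1462/10825 = (20*√37)*(-1/32487) + 1462*(1/10825) = -20*√37/32487 + 1462/10825 = 1462/10825 - 20*√37/32487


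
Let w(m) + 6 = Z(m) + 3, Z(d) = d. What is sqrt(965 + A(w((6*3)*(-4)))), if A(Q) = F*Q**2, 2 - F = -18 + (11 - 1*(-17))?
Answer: I*sqrt(44035) ≈ 209.85*I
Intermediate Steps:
w(m) = -3 + m (w(m) = -6 + (m + 3) = -6 + (3 + m) = -3 + m)
F = -8 (F = 2 - (-18 + (11 - 1*(-17))) = 2 - (-18 + (11 + 17)) = 2 - (-18 + 28) = 2 - 1*10 = 2 - 10 = -8)
A(Q) = -8*Q**2
sqrt(965 + A(w((6*3)*(-4)))) = sqrt(965 - 8*(-3 + (6*3)*(-4))**2) = sqrt(965 - 8*(-3 + 18*(-4))**2) = sqrt(965 - 8*(-3 - 72)**2) = sqrt(965 - 8*(-75)**2) = sqrt(965 - 8*5625) = sqrt(965 - 45000) = sqrt(-44035) = I*sqrt(44035)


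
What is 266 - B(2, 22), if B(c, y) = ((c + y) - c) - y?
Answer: 266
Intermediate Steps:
B(c, y) = 0 (B(c, y) = y - y = 0)
266 - B(2, 22) = 266 - 1*0 = 266 + 0 = 266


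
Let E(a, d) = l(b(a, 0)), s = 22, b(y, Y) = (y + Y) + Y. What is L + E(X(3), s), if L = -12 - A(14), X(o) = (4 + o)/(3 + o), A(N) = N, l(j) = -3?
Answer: -29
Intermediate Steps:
b(y, Y) = y + 2*Y (b(y, Y) = (Y + y) + Y = y + 2*Y)
X(o) = (4 + o)/(3 + o)
E(a, d) = -3
L = -26 (L = -12 - 1*14 = -12 - 14 = -26)
L + E(X(3), s) = -26 - 3 = -29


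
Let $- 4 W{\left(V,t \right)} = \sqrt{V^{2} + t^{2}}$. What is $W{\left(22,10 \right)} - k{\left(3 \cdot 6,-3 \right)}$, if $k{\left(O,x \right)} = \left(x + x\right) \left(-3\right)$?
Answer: $-18 - \frac{\sqrt{146}}{2} \approx -24.042$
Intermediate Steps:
$k{\left(O,x \right)} = - 6 x$ ($k{\left(O,x \right)} = 2 x \left(-3\right) = - 6 x$)
$W{\left(V,t \right)} = - \frac{\sqrt{V^{2} + t^{2}}}{4}$
$W{\left(22,10 \right)} - k{\left(3 \cdot 6,-3 \right)} = - \frac{\sqrt{22^{2} + 10^{2}}}{4} - \left(-6\right) \left(-3\right) = - \frac{\sqrt{484 + 100}}{4} - 18 = - \frac{\sqrt{584}}{4} - 18 = - \frac{2 \sqrt{146}}{4} - 18 = - \frac{\sqrt{146}}{2} - 18 = -18 - \frac{\sqrt{146}}{2}$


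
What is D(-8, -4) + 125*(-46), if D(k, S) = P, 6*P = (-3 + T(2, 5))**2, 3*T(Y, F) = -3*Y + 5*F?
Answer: -155200/27 ≈ -5748.1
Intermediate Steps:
T(Y, F) = -Y + 5*F/3 (T(Y, F) = (-3*Y + 5*F)/3 = -Y + 5*F/3)
P = 50/27 (P = (-3 + (-1*2 + (5/3)*5))**2/6 = (-3 + (-2 + 25/3))**2/6 = (-3 + 19/3)**2/6 = (10/3)**2/6 = (1/6)*(100/9) = 50/27 ≈ 1.8519)
D(k, S) = 50/27
D(-8, -4) + 125*(-46) = 50/27 + 125*(-46) = 50/27 - 5750 = -155200/27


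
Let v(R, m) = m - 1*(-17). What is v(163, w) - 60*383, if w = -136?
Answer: -23099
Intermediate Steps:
v(R, m) = 17 + m (v(R, m) = m + 17 = 17 + m)
v(163, w) - 60*383 = (17 - 136) - 60*383 = -119 - 22980 = -23099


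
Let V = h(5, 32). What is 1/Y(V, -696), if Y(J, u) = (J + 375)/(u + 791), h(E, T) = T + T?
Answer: 95/439 ≈ 0.21640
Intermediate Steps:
h(E, T) = 2*T
V = 64 (V = 2*32 = 64)
Y(J, u) = (375 + J)/(791 + u)
1/Y(V, -696) = 1/((375 + 64)/(791 - 696)) = 1/(439/95) = 95/439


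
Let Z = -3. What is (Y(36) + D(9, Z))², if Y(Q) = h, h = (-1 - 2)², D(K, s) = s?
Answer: 36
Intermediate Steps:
h = 9 (h = (-3)² = 9)
Y(Q) = 9
(Y(36) + D(9, Z))² = (9 - 3)² = 6² = 36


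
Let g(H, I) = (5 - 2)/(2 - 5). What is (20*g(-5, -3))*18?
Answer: -360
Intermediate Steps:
g(H, I) = -1 (g(H, I) = 3/(-3) = 3*(-⅓) = -1)
(20*g(-5, -3))*18 = (20*(-1))*18 = -20*18 = -360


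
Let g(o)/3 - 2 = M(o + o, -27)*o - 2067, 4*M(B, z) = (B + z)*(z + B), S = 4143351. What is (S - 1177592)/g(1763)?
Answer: 11863036/64753207509 ≈ 0.00018320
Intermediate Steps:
M(B, z) = (B + z)²/4 (M(B, z) = ((B + z)*(z + B))/4 = ((B + z)*(B + z))/4 = (B + z)²/4)
g(o) = -6195 + 3*o*(-27 + 2*o)²/4 (g(o) = 6 + 3*((((o + o) - 27)²/4)*o - 2067) = 6 + 3*(((2*o - 27)²/4)*o - 2067) = 6 + 3*(((-27 + 2*o)²/4)*o - 2067) = 6 + 3*(o*(-27 + 2*o)²/4 - 2067) = 6 + 3*(-2067 + o*(-27 + 2*o)²/4) = 6 + (-6201 + 3*o*(-27 + 2*o)²/4) = -6195 + 3*o*(-27 + 2*o)²/4)
(S - 1177592)/g(1763) = (4143351 - 1177592)/(-6195 + (¾)*1763*(-27 + 2*1763)²) = 2965759/(-6195 + (¾)*1763*(-27 + 3526)²) = 2965759/(-6195 + (¾)*1763*3499²) = 2965759/(-6195 + (¾)*1763*12243001) = 2965759/(-6195 + 64753232289/4) = 2965759/(64753207509/4) = 2965759*(4/64753207509) = 11863036/64753207509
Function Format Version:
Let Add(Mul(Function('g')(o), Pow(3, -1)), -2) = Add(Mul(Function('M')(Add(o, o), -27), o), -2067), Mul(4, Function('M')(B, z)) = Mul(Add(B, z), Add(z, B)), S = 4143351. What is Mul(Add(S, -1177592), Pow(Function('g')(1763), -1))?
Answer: Rational(11863036, 64753207509) ≈ 0.00018320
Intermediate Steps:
Function('M')(B, z) = Mul(Rational(1, 4), Pow(Add(B, z), 2)) (Function('M')(B, z) = Mul(Rational(1, 4), Mul(Add(B, z), Add(z, B))) = Mul(Rational(1, 4), Mul(Add(B, z), Add(B, z))) = Mul(Rational(1, 4), Pow(Add(B, z), 2)))
Function('g')(o) = Add(-6195, Mul(Rational(3, 4), o, Pow(Add(-27, Mul(2, o)), 2))) (Function('g')(o) = Add(6, Mul(3, Add(Mul(Mul(Rational(1, 4), Pow(Add(Add(o, o), -27), 2)), o), -2067))) = Add(6, Mul(3, Add(Mul(Mul(Rational(1, 4), Pow(Add(Mul(2, o), -27), 2)), o), -2067))) = Add(6, Mul(3, Add(Mul(Mul(Rational(1, 4), Pow(Add(-27, Mul(2, o)), 2)), o), -2067))) = Add(6, Mul(3, Add(Mul(Rational(1, 4), o, Pow(Add(-27, Mul(2, o)), 2)), -2067))) = Add(6, Mul(3, Add(-2067, Mul(Rational(1, 4), o, Pow(Add(-27, Mul(2, o)), 2))))) = Add(6, Add(-6201, Mul(Rational(3, 4), o, Pow(Add(-27, Mul(2, o)), 2)))) = Add(-6195, Mul(Rational(3, 4), o, Pow(Add(-27, Mul(2, o)), 2))))
Mul(Add(S, -1177592), Pow(Function('g')(1763), -1)) = Mul(Add(4143351, -1177592), Pow(Add(-6195, Mul(Rational(3, 4), 1763, Pow(Add(-27, Mul(2, 1763)), 2))), -1)) = Mul(2965759, Pow(Add(-6195, Mul(Rational(3, 4), 1763, Pow(Add(-27, 3526), 2))), -1)) = Mul(2965759, Pow(Add(-6195, Mul(Rational(3, 4), 1763, Pow(3499, 2))), -1)) = Mul(2965759, Pow(Add(-6195, Mul(Rational(3, 4), 1763, 12243001)), -1)) = Mul(2965759, Pow(Add(-6195, Rational(64753232289, 4)), -1)) = Mul(2965759, Pow(Rational(64753207509, 4), -1)) = Mul(2965759, Rational(4, 64753207509)) = Rational(11863036, 64753207509)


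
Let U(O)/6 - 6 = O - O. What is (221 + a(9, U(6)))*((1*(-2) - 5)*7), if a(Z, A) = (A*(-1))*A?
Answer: 52675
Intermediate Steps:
U(O) = 36 (U(O) = 36 + 6*(O - O) = 36 + 6*0 = 36 + 0 = 36)
a(Z, A) = -A² (a(Z, A) = (-A)*A = -A²)
(221 + a(9, U(6)))*((1*(-2) - 5)*7) = (221 - 1*36²)*((1*(-2) - 5)*7) = (221 - 1*1296)*((-2 - 5)*7) = (221 - 1296)*(-7*7) = -1075*(-49) = 52675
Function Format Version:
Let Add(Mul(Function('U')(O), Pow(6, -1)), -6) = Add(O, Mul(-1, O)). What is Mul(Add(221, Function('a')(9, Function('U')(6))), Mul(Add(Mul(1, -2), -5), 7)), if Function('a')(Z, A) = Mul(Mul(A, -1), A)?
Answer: 52675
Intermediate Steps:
Function('U')(O) = 36 (Function('U')(O) = Add(36, Mul(6, Add(O, Mul(-1, O)))) = Add(36, Mul(6, 0)) = Add(36, 0) = 36)
Function('a')(Z, A) = Mul(-1, Pow(A, 2)) (Function('a')(Z, A) = Mul(Mul(-1, A), A) = Mul(-1, Pow(A, 2)))
Mul(Add(221, Function('a')(9, Function('U')(6))), Mul(Add(Mul(1, -2), -5), 7)) = Mul(Add(221, Mul(-1, Pow(36, 2))), Mul(Add(Mul(1, -2), -5), 7)) = Mul(Add(221, Mul(-1, 1296)), Mul(Add(-2, -5), 7)) = Mul(Add(221, -1296), Mul(-7, 7)) = Mul(-1075, -49) = 52675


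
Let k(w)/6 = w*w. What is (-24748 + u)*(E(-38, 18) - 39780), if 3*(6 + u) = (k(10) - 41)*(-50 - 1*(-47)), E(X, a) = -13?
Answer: 1007280209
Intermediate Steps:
k(w) = 6*w² (k(w) = 6*(w*w) = 6*w²)
u = -565 (u = -6 + ((6*10² - 41)*(-50 - 1*(-47)))/3 = -6 + ((6*100 - 41)*(-50 + 47))/3 = -6 + ((600 - 41)*(-3))/3 = -6 + (559*(-3))/3 = -6 + (⅓)*(-1677) = -6 - 559 = -565)
(-24748 + u)*(E(-38, 18) - 39780) = (-24748 - 565)*(-13 - 39780) = -25313*(-39793) = 1007280209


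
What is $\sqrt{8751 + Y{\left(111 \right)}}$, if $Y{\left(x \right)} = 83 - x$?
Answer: $\sqrt{8723} \approx 93.397$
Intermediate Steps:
$\sqrt{8751 + Y{\left(111 \right)}} = \sqrt{8751 + \left(83 - 111\right)} = \sqrt{8751 - 28} = \sqrt{8723}$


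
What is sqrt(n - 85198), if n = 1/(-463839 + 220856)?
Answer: I*sqrt(5030152820989205)/242983 ≈ 291.89*I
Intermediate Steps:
n = -1/242983 (n = 1/(-242983) = -1/242983 ≈ -4.1155e-6)
sqrt(n - 85198) = sqrt(-1/242983 - 85198) = sqrt(-20701665635/242983) = I*sqrt(5030152820989205)/242983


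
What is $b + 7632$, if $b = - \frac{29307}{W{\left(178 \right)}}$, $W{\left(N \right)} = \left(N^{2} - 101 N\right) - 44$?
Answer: $\frac{34746359}{4554} \approx 7629.9$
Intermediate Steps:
$W{\left(N \right)} = -44 + N^{2} - 101 N$
$b = - \frac{9769}{4554}$ ($b = - \frac{29307}{-44 + 178^{2} - 17978} = - \frac{29307}{-44 + 31684 - 17978} = - \frac{29307}{13662} = \left(-29307\right) \frac{1}{13662} = - \frac{9769}{4554} \approx -2.1451$)
$b + 7632 = - \frac{9769}{4554} + 7632 = \frac{34746359}{4554}$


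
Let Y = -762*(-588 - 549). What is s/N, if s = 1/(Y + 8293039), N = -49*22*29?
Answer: -1/286342194446 ≈ -3.4923e-12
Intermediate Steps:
Y = 866394 (Y = -762*(-1137) = 866394)
N = -31262 (N = -1078*29 = -31262)
s = 1/9159433 (s = 1/(866394 + 8293039) = 1/9159433 ≈ 1.0918e-7)
s/N = (1/9159433)/(-31262) = (1/9159433)*(-1/31262) = -1/286342194446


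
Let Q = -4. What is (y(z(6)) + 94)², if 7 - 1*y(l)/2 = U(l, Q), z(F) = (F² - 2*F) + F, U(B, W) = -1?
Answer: 12100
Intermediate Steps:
z(F) = F² - F
y(l) = 16 (y(l) = 14 - 2*(-1) = 14 + 2 = 16)
(y(z(6)) + 94)² = (16 + 94)² = 110² = 12100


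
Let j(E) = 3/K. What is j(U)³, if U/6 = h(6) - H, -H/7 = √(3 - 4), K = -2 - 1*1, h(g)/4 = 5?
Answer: -1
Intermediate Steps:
h(g) = 20 (h(g) = 4*5 = 20)
K = -3 (K = -2 - 1 = -3)
H = -7*I (H = -7*√(3 - 4) = -7*I ≈ -7.0*I)
U = 120 + 42*I (U = 6*(20 - (-7)*I) = 6*(20 + 7*I) = 120 + 42*I ≈ 120.0 + 42.0*I)
j(E) = -1 (j(E) = 3/(-3) = 3*(-⅓) = -1)
j(U)³ = (-1)³ = -1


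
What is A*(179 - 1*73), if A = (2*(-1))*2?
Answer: -424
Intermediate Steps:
A = -4 (A = -2*2 = -4)
A*(179 - 1*73) = -4*(179 - 1*73) = -4*(179 - 73) = -4*106 = -424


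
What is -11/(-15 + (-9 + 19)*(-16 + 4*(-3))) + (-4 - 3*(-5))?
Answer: 3256/295 ≈ 11.037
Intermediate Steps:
-11/(-15 + (-9 + 19)*(-16 + 4*(-3))) + (-4 - 3*(-5)) = -11/(-15 + 10*(-16 - 12)) + (-4 + 15) = -11/(-15 + 10*(-28)) + 11 = -11/(-15 - 280) + 11 = -11/(-295) + 11 = -1/295*(-11) + 11 = 11/295 + 11 = 3256/295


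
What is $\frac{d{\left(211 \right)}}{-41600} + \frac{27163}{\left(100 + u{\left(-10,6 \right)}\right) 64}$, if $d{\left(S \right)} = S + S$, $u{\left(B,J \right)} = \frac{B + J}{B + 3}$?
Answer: $\frac{61647281}{14643200} \approx 4.21$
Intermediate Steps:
$u{\left(B,J \right)} = \frac{B + J}{3 + B}$
$d{\left(S \right)} = 2 S$
$\frac{d{\left(211 \right)}}{-41600} + \frac{27163}{\left(100 + u{\left(-10,6 \right)}\right) 64} = \frac{2 \cdot 211}{-41600} + \frac{27163}{\left(100 + \frac{-10 + 6}{3 - 10}\right) 64} = 422 \left(- \frac{1}{41600}\right) + \frac{27163}{\left(100 + \frac{1}{-7} \left(-4\right)\right) 64} = - \frac{211}{20800} + \frac{27163}{\left(100 - - \frac{4}{7}\right) 64} = - \frac{211}{20800} + \frac{27163}{\left(100 + \frac{4}{7}\right) 64} = - \frac{211}{20800} + \frac{27163}{\frac{704}{7} \cdot 64} = - \frac{211}{20800} + \frac{27163}{\frac{45056}{7}} = - \frac{211}{20800} + 27163 \cdot \frac{7}{45056} = - \frac{211}{20800} + \frac{190141}{45056} = \frac{61647281}{14643200}$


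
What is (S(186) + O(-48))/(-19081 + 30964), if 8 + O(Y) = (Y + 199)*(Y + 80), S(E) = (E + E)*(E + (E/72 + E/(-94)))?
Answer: 3489323/558501 ≈ 6.2477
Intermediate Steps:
S(E) = 3395*E²/1692 (S(E) = (2*E)*(E + (E*(1/72) + E*(-1/94))) = (2*E)*(E + (E/72 - E/94)) = (2*E)*(E + 11*E/3384) = (2*E)*(3395*E/3384) = 3395*E²/1692)
O(Y) = -8 + (80 + Y)*(199 + Y) (O(Y) = -8 + (Y + 199)*(Y + 80) = -8 + (199 + Y)*(80 + Y) = -8 + (80 + Y)*(199 + Y))
(S(186) + O(-48))/(-19081 + 30964) = ((3395/1692)*186² + (15912 + (-48)² + 279*(-48)))/(-19081 + 30964) = ((3395/1692)*34596 + (15912 + 2304 - 13392))/11883 = (3262595/47 + 4824)*(1/11883) = (3489323/47)*(1/11883) = 3489323/558501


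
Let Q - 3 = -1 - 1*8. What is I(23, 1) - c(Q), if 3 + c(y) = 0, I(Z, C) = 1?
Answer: 4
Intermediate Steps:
Q = -6 (Q = 3 + (-1 - 1*8) = 3 + (-1 - 8) = 3 - 9 = -6)
c(y) = -3 (c(y) = -3 + 0 = -3)
I(23, 1) - c(Q) = 1 - 1*(-3) = 1 + 3 = 4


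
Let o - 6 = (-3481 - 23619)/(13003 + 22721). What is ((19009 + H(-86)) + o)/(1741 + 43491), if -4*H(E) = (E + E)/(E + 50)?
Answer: 2037666269/4847603904 ≈ 0.42034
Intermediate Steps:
H(E) = -E/(2*(50 + E)) (H(E) = -(E + E)/(4*(E + 50)) = -2*E/(4*(50 + E)) = -E/(2*(50 + E)))
o = 46811/8931 (o = 6 + (-3481 - 23619)/(13003 + 22721) = 6 - 27100/35724 = 6 - 27100*1/35724 = 6 - 6775/8931 = 46811/8931 ≈ 5.2414)
((19009 + H(-86)) + o)/(1741 + 43491) = ((19009 - 1*(-86)/(100 + 2*(-86))) + 46811/8931)/(1741 + 43491) = ((19009 - 1*(-86)/(100 - 172)) + 46811/8931)/45232 = ((19009 - 1*(-86)/(-72)) + 46811/8931)*(1/45232) = ((19009 - 1*(-86)*(-1/72)) + 46811/8931)*(1/45232) = ((19009 - 43/36) + 46811/8931)*(1/45232) = (684281/36 + 46811/8931)*(1/45232) = (2037666269/107172)*(1/45232) = 2037666269/4847603904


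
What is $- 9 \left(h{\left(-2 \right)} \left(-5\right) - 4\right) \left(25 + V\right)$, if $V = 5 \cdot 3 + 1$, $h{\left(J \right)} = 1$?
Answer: $3321$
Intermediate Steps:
$V = 16$ ($V = 15 + 1 = 16$)
$- 9 \left(h{\left(-2 \right)} \left(-5\right) - 4\right) \left(25 + V\right) = - 9 \left(1 \left(-5\right) - 4\right) \left(25 + 16\right) = - 9 \left(-5 - 4\right) 41 = - 9 \left(\left(-9\right) 41\right) = \left(-9\right) \left(-369\right) = 3321$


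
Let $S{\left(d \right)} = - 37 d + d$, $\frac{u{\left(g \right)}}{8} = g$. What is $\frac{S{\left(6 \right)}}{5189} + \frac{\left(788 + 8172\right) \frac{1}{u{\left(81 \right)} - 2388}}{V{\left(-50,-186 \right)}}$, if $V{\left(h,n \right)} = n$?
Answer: $- \frac{585320}{41984199} \approx -0.013941$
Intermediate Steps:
$u{\left(g \right)} = 8 g$
$S{\left(d \right)} = - 36 d$
$\frac{S{\left(6 \right)}}{5189} + \frac{\left(788 + 8172\right) \frac{1}{u{\left(81 \right)} - 2388}}{V{\left(-50,-186 \right)}} = \frac{\left(-36\right) 6}{5189} + \frac{\left(788 + 8172\right) \frac{1}{8 \cdot 81 - 2388}}{-186} = \left(-216\right) \frac{1}{5189} + \frac{8960}{648 - 2388} \left(- \frac{1}{186}\right) = - \frac{216}{5189} + \frac{8960}{-1740} \left(- \frac{1}{186}\right) = - \frac{216}{5189} + 8960 \left(- \frac{1}{1740}\right) \left(- \frac{1}{186}\right) = - \frac{216}{5189} - - \frac{224}{8091} = - \frac{216}{5189} + \frac{224}{8091} = - \frac{585320}{41984199}$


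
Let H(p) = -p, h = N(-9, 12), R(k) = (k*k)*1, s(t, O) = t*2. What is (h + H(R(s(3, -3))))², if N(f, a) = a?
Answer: 576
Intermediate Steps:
s(t, O) = 2*t
R(k) = k² (R(k) = k²*1 = k²)
h = 12
(h + H(R(s(3, -3))))² = (12 - (2*3)²)² = (12 - 1*6²)² = (12 - 1*36)² = (12 - 36)² = (-24)² = 576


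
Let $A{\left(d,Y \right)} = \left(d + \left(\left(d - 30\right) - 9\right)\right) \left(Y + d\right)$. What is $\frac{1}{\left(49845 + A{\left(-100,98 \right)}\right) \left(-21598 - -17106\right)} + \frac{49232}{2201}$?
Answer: $\frac{11128938694311}{497538066116} \approx 22.368$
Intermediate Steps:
$A{\left(d,Y \right)} = \left(-39 + 2 d\right) \left(Y + d\right)$ ($A{\left(d,Y \right)} = \left(d + \left(\left(-30 + d\right) - 9\right)\right) \left(Y + d\right) = \left(d + \left(-39 + d\right)\right) \left(Y + d\right) = \left(-39 + 2 d\right) \left(Y + d\right)$)
$\frac{1}{\left(49845 + A{\left(-100,98 \right)}\right) \left(-21598 - -17106\right)} + \frac{49232}{2201} = \frac{1}{\left(49845 + \left(\left(-39\right) 98 - -3900 + 2 \left(-100\right)^{2} + 2 \cdot 98 \left(-100\right)\right)\right) \left(-21598 - -17106\right)} + \frac{49232}{2201} = \frac{1}{\left(49845 + \left(-3822 + 3900 + 2 \cdot 10000 - 19600\right)\right) \left(-21598 + 17106\right)} + 49232 \cdot \frac{1}{2201} = \frac{1}{\left(49845 + \left(-3822 + 3900 + 20000 - 19600\right)\right) \left(-4492\right)} + \frac{49232}{2201} = \frac{1}{49845 + 478} \left(- \frac{1}{4492}\right) + \frac{49232}{2201} = \frac{1}{50323} \left(- \frac{1}{4492}\right) + \frac{49232}{2201} = - \frac{1}{226050916} + \frac{49232}{2201} = \frac{11128938694311}{497538066116}$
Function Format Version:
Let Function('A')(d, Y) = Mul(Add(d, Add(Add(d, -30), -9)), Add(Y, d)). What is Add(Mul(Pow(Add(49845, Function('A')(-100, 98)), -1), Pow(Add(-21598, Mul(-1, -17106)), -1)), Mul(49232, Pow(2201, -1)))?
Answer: Rational(11128938694311, 497538066116) ≈ 22.368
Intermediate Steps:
Function('A')(d, Y) = Mul(Add(-39, Mul(2, d)), Add(Y, d)) (Function('A')(d, Y) = Mul(Add(d, Add(Add(-30, d), -9)), Add(Y, d)) = Mul(Add(d, Add(-39, d)), Add(Y, d)) = Mul(Add(-39, Mul(2, d)), Add(Y, d)))
Add(Mul(Pow(Add(49845, Function('A')(-100, 98)), -1), Pow(Add(-21598, Mul(-1, -17106)), -1)), Mul(49232, Pow(2201, -1))) = Add(Mul(Pow(Add(49845, Add(Mul(-39, 98), Mul(-39, -100), Mul(2, Pow(-100, 2)), Mul(2, 98, -100))), -1), Pow(Add(-21598, Mul(-1, -17106)), -1)), Mul(49232, Pow(2201, -1))) = Add(Mul(Pow(Add(49845, Add(-3822, 3900, Mul(2, 10000), -19600)), -1), Pow(Add(-21598, 17106), -1)), Mul(49232, Rational(1, 2201))) = Add(Mul(Pow(Add(49845, Add(-3822, 3900, 20000, -19600)), -1), Pow(-4492, -1)), Rational(49232, 2201)) = Add(Mul(Pow(Add(49845, 478), -1), Rational(-1, 4492)), Rational(49232, 2201)) = Add(Mul(Pow(50323, -1), Rational(-1, 4492)), Rational(49232, 2201)) = Add(Mul(Rational(1, 50323), Rational(-1, 4492)), Rational(49232, 2201)) = Add(Rational(-1, 226050916), Rational(49232, 2201)) = Rational(11128938694311, 497538066116)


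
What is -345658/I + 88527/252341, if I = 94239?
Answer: -78880989425/23780363499 ≈ -3.3171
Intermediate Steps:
-345658/I + 88527/252341 = -345658/94239 + 88527/252341 = -78880989425/23780363499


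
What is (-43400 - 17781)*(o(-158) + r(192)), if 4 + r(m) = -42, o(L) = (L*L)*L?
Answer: 241319766798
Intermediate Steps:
o(L) = L³ (o(L) = L²*L = L³)
r(m) = -46 (r(m) = -4 - 42 = -46)
(-43400 - 17781)*(o(-158) + r(192)) = (-43400 - 17781)*((-158)³ - 46) = -61181*(-3944312 - 46) = -61181*(-3944358) = 241319766798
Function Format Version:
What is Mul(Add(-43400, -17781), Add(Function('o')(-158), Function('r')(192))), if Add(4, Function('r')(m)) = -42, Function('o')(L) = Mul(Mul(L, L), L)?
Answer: 241319766798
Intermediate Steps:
Function('o')(L) = Pow(L, 3) (Function('o')(L) = Mul(Pow(L, 2), L) = Pow(L, 3))
Function('r')(m) = -46 (Function('r')(m) = Add(-4, -42) = -46)
Mul(Add(-43400, -17781), Add(Function('o')(-158), Function('r')(192))) = Mul(Add(-43400, -17781), Add(Pow(-158, 3), -46)) = Mul(-61181, Add(-3944312, -46)) = Mul(-61181, -3944358) = 241319766798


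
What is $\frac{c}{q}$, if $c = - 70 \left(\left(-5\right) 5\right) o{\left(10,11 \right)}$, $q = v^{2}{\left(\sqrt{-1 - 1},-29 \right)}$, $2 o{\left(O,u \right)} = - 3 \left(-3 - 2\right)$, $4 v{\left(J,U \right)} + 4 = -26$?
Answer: $\frac{700}{3} \approx 233.33$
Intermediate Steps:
$v{\left(J,U \right)} = - \frac{15}{2}$ ($v{\left(J,U \right)} = -1 + \frac{1}{4} \left(-26\right) = -1 - \frac{13}{2} = - \frac{15}{2}$)
$o{\left(O,u \right)} = \frac{15}{2}$ ($o{\left(O,u \right)} = \frac{\left(-3\right) \left(-3 - 2\right)}{2} = \frac{\left(-3\right) \left(-5\right)}{2} = \frac{1}{2} \cdot 15 = \frac{15}{2}$)
$q = \frac{225}{4}$ ($q = \left(- \frac{15}{2}\right)^{2} = \frac{225}{4} \approx 56.25$)
$c = 13125$ ($c = - 70 \left(\left(-5\right) 5\right) \frac{15}{2} = \left(-70\right) \left(-25\right) \frac{15}{2} = 1750 \cdot \frac{15}{2} = 13125$)
$\frac{c}{q} = \frac{13125}{\frac{225}{4}} = 13125 \cdot \frac{4}{225} = \frac{700}{3}$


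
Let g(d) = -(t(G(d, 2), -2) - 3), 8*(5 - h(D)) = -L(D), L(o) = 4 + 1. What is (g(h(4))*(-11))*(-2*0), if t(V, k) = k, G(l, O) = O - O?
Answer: 0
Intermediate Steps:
G(l, O) = 0
L(o) = 5
h(D) = 45/8 (h(D) = 5 - (-1)*5/8 = 5 - ⅛*(-5) = 5 + 5/8 = 45/8)
g(d) = 5 (g(d) = -(-2 - 3) = -1*(-5) = 5)
(g(h(4))*(-11))*(-2*0) = (5*(-11))*(-2*0) = -55*0 = 0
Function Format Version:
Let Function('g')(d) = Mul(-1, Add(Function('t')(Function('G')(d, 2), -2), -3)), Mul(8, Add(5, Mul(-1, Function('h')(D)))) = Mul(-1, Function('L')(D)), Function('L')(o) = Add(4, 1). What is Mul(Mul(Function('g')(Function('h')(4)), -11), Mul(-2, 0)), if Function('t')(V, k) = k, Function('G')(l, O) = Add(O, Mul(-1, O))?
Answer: 0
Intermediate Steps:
Function('G')(l, O) = 0
Function('L')(o) = 5
Function('h')(D) = Rational(45, 8) (Function('h')(D) = Add(5, Mul(Rational(-1, 8), Mul(-1, 5))) = Add(5, Mul(Rational(-1, 8), -5)) = Add(5, Rational(5, 8)) = Rational(45, 8))
Function('g')(d) = 5 (Function('g')(d) = Mul(-1, Add(-2, -3)) = Mul(-1, -5) = 5)
Mul(Mul(Function('g')(Function('h')(4)), -11), Mul(-2, 0)) = Mul(Mul(5, -11), Mul(-2, 0)) = Mul(-55, 0) = 0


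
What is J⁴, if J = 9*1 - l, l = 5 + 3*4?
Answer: 4096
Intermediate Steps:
l = 17 (l = 5 + 12 = 17)
J = -8 (J = 9*1 - 1*17 = 9 - 17 = -8)
J⁴ = (-8)⁴ = 4096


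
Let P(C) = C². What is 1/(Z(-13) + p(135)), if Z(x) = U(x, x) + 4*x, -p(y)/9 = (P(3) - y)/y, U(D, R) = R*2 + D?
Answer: -5/413 ≈ -0.012107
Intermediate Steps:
U(D, R) = D + 2*R (U(D, R) = 2*R + D = D + 2*R)
p(y) = -9*(9 - y)/y (p(y) = -9*(3² - y)/y = -9*(9 - y)/y)
Z(x) = 7*x (Z(x) = (x + 2*x) + 4*x = 3*x + 4*x = 7*x)
1/(Z(-13) + p(135)) = 1/(7*(-13) + (9 - 81/135)) = 1/(-91 + (9 - 81*1/135)) = 1/(-91 + (9 - ⅗)) = 1/(-91 + 42/5) = 1/(-413/5) = -5/413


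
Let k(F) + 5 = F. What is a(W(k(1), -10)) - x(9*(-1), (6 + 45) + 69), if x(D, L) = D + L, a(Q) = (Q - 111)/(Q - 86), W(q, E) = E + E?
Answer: -11635/106 ≈ -109.76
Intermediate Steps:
k(F) = -5 + F
W(q, E) = 2*E
a(Q) = (-111 + Q)/(-86 + Q)
a(W(k(1), -10)) - x(9*(-1), (6 + 45) + 69) = (-111 + 2*(-10))/(-86 + 2*(-10)) - (9*(-1) + ((6 + 45) + 69)) = (-111 - 20)/(-86 - 20) - (-9 + (51 + 69)) = -131/(-106) - (-9 + 120) = -1/106*(-131) - 1*111 = 131/106 - 111 = -11635/106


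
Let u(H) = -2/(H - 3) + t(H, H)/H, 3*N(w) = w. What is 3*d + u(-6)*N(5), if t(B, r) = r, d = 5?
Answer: 460/27 ≈ 17.037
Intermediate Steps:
N(w) = w/3
u(H) = 1 - 2/(-3 + H) (u(H) = -2/(H - 3) + H/H = -2/(-3 + H) + 1 = 1 - 2/(-3 + H))
3*d + u(-6)*N(5) = 3*5 + ((-5 - 6)/(-3 - 6))*((⅓)*5) = 15 + (-11/(-9))*(5/3) = 15 - ⅑*(-11)*(5/3) = 15 + (11/9)*(5/3) = 15 + 55/27 = 460/27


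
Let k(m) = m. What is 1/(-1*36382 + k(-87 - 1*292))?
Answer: -1/36761 ≈ -2.7203e-5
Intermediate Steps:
1/(-1*36382 + k(-87 - 1*292)) = 1/(-1*36382 + (-87 - 1*292)) = 1/(-36382 + (-87 - 292)) = 1/(-36382 - 379) = 1/(-36761) = -1/36761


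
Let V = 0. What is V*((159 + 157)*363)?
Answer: 0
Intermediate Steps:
V*((159 + 157)*363) = 0*((159 + 157)*363) = 0*(316*363) = 0*114708 = 0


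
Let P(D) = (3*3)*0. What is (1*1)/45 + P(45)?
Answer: 1/45 ≈ 0.022222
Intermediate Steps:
P(D) = 0 (P(D) = 9*0 = 0)
(1*1)/45 + P(45) = (1*1)/45 + 0 = (1/45)*1 + 0 = 1/45 + 0 = 1/45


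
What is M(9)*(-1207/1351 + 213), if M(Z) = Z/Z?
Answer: 286556/1351 ≈ 212.11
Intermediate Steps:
M(Z) = 1
M(9)*(-1207/1351 + 213) = 1*(-1207/1351 + 213) = 1*(286556/1351) = 286556/1351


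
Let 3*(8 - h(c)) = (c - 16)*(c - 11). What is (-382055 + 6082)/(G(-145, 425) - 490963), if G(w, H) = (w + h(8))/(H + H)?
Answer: 63915410/83463739 ≈ 0.76579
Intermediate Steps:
h(c) = 8 - (-16 + c)*(-11 + c)/3 (h(c) = 8 - (c - 16)*(c - 11)/3 = 8 - (-16 + c)*(-11 + c)/3)
G(w, H) = w/(2*H) (G(w, H) = (w + (-152/3 + 9*8 - ⅓*8²))/(H + H) = (w + (-152/3 + 72 - ⅓*64))/((2*H)) = (w + (-152/3 + 72 - 64/3))*(1/(2*H)) = (w + 0)*(1/(2*H)) = w*(1/(2*H)) = w/(2*H))
(-382055 + 6082)/(G(-145, 425) - 490963) = (-382055 + 6082)/((½)*(-145)/425 - 490963) = -375973/((½)*(-145)*(1/425) - 490963) = -375973/(-29/170 - 490963) = -375973/(-83463739/170) = -375973*(-170/83463739) = 63915410/83463739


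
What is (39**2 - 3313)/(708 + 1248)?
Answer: -448/489 ≈ -0.91616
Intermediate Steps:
(39**2 - 3313)/(708 + 1248) = (1521 - 3313)/1956 = -1792*1/1956 = -448/489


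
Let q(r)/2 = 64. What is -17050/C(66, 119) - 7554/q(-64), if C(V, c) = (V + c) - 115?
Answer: -135559/448 ≈ -302.59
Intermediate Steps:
q(r) = 128 (q(r) = 2*64 = 128)
C(V, c) = -115 + V + c
-17050/C(66, 119) - 7554/q(-64) = -17050/(-115 + 66 + 119) - 7554/128 = -17050/70 - 7554*1/128 = -17050*1/70 - 3777/64 = -1705/7 - 3777/64 = -135559/448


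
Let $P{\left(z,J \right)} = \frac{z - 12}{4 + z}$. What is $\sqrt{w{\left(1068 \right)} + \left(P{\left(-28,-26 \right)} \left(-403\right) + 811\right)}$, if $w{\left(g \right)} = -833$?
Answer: $\frac{i \sqrt{6243}}{3} \approx 26.338 i$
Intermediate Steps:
$P{\left(z,J \right)} = \frac{-12 + z}{4 + z}$
$\sqrt{w{\left(1068 \right)} + \left(P{\left(-28,-26 \right)} \left(-403\right) + 811\right)} = \sqrt{-833 + \left(\frac{-12 - 28}{4 - 28} \left(-403\right) + 811\right)} = \sqrt{-833 + \left(\frac{1}{-24} \left(-40\right) \left(-403\right) + 811\right)} = \sqrt{-833 + \left(\left(- \frac{1}{24}\right) \left(-40\right) \left(-403\right) + 811\right)} = \sqrt{-833 + \left(\frac{5}{3} \left(-403\right) + 811\right)} = \sqrt{-833 + \left(- \frac{2015}{3} + 811\right)} = \sqrt{-833 + \frac{418}{3}} = \sqrt{- \frac{2081}{3}} = \frac{i \sqrt{6243}}{3}$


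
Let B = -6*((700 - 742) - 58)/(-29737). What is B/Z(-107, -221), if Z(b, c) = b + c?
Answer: 75/1219217 ≈ 6.1515e-5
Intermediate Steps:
B = -600/29737 (B = -6*(-42 - 58)*(-1/29737) = -6*(-100)*(-1/29737) = 600*(-1/29737) = -600/29737 ≈ -0.020177)
B/Z(-107, -221) = -600/(29737*(-107 - 221)) = -600/29737/(-328) = -600/29737*(-1/328) = 75/1219217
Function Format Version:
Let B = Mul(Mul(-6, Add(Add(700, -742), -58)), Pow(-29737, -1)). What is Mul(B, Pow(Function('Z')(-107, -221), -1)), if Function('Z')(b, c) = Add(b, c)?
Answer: Rational(75, 1219217) ≈ 6.1515e-5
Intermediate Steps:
B = Rational(-600, 29737) (B = Mul(Mul(-6, Add(-42, -58)), Rational(-1, 29737)) = Mul(Mul(-6, -100), Rational(-1, 29737)) = Mul(600, Rational(-1, 29737)) = Rational(-600, 29737) ≈ -0.020177)
Mul(B, Pow(Function('Z')(-107, -221), -1)) = Mul(Rational(-600, 29737), Pow(Add(-107, -221), -1)) = Mul(Rational(-600, 29737), Pow(-328, -1)) = Mul(Rational(-600, 29737), Rational(-1, 328)) = Rational(75, 1219217)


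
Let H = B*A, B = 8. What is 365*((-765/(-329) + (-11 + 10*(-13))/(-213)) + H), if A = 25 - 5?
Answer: 1389634570/23359 ≈ 59490.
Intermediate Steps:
A = 20
H = 160 (H = 8*20 = 160)
365*((-765/(-329) + (-11 + 10*(-13))/(-213)) + H) = 365*((-765/(-329) + (-11 + 10*(-13))/(-213)) + 160) = 365*((-765*(-1/329) + (-11 - 130)*(-1/213)) + 160) = 365*((765/329 - 141*(-1/213)) + 160) = 365*((765/329 + 47/71) + 160) = 365*(69778/23359 + 160) = 365*(3807218/23359) = 1389634570/23359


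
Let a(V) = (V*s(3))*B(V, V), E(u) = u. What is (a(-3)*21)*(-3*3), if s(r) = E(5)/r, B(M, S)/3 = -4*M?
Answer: 34020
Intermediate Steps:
B(M, S) = -12*M (B(M, S) = 3*(-4*M) = -12*M)
s(r) = 5/r
a(V) = -20*V² (a(V) = (V*(5/3))*(-12*V) = (5*V/3)*(-12*V) = -20*V²)
(a(-3)*21)*(-3*3) = (-20*(-3)²*21)*(-3*3) = (-20*9*21)*(-9) = -180*21*(-9) = -3780*(-9) = 34020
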